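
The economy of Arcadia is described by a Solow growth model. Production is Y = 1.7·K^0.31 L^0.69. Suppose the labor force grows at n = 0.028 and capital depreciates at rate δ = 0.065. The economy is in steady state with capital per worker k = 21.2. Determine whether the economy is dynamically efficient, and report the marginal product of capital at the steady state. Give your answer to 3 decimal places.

n + δ = 0.028 + 0.065 = 0.093.
MPK = 0.31·1.7·k^(0.31−1) = 0.31·1.7·21.2^(-0.69) ≈ 0.0641.
MPK < 0.093, so the economy is dynamically inefficient (over-saving).

dynamically inefficient; MPK ≈ 0.064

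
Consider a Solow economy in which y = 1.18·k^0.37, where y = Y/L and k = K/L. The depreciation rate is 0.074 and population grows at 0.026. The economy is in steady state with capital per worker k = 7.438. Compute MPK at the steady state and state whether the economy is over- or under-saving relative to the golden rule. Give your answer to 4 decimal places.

under-saving; MPK ≈ 0.1233

Break-even investment rate: n + δ = 0.026 + 0.074 = 0.1.
MPK = 0.37·1.18·k^(0.37−1) = 0.37·1.18·7.438^(-0.63) ≈ 0.1233.
MPK > 0.1, so the economy is dynamically efficient (under-saving).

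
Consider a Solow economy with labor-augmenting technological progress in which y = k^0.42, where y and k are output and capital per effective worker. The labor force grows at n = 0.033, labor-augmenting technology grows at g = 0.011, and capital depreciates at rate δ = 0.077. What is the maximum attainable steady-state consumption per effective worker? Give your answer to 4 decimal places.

Capital per effective worker breaks even when investment replaces (n + g + δ)·k; here n + g + δ = 0.121.
At the golden rule the marginal product of capital equals n+g+δ: 0.42·k^(0.42−1) = 0.121. Solving, k_gold = (0.42/0.121)^(1/0.58) ≈ 8.5474.
y_gold = 8.5474^0.42 ≈ 2.4625.
c_gold = y_gold − (n+g+δ)·k_gold = 2.4625 − 0.121·8.5474 ≈ 1.4282.

c_gold ≈ 1.4282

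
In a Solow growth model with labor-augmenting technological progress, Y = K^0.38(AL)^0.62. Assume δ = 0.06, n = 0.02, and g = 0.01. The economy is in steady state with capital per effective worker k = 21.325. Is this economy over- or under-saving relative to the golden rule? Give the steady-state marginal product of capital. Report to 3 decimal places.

The effective depreciation rate is n + g + δ = 0.02 + 0.01 + 0.06 = 0.09.
MPK = 0.38·k^(0.38−1) = 0.38·21.325^(-0.62) ≈ 0.0570.
MPK < 0.09, so the economy is dynamically inefficient (over-saving).

over-saving; MPK ≈ 0.057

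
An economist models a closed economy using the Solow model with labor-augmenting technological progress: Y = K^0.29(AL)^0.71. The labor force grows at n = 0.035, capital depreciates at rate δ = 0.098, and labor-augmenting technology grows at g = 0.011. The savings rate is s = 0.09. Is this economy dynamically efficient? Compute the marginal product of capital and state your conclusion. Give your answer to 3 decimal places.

dynamically efficient; MPK ≈ 0.464

Capital per effective worker breaks even when investment replaces (n + g + δ)·k; here n + g + δ = 0.144.
Steady-state k*: s·k^0.29 = 0.144·k gives k* = (0.09/0.144)^(1/0.71) ≈ 0.5158.
MPK = 0.29·0.5158^(-0.71) ≈ 0.4640.
MPK > n+g+δ = 0.144, so the economy is dynamically efficient (under-saving).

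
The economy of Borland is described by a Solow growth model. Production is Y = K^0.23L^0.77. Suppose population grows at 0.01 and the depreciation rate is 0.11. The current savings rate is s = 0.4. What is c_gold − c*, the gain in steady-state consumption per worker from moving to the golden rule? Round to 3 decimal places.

Δc ≈ 0.075

n + δ = 0.01 + 0.11 = 0.12.
Current steady state (s = 0.4): k* = (0.4/0.12)^(1/0.77) ≈ 4.7760, y* = 4.7760^0.23 ≈ 1.4328, c* = (1−0.4)·1.4328 ≈ 0.8597.
At the golden rule the marginal product of capital equals n+δ: 0.23·k^(0.23−1) = 0.12. Solving, k_gold = (0.23/0.12)^(1/0.77) ≈ 2.3278.
y_gold = 2.3278^0.23 ≈ 1.2145, c_gold = y_gold − 0.12·k_gold ≈ 0.9352.
Gain: Δc = 0.9352 − 0.8597 ≈ 0.0755.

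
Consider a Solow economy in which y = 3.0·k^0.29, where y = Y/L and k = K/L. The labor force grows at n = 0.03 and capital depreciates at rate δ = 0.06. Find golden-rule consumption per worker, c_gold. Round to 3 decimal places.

Break-even investment rate: n + δ = 0.03 + 0.06 = 0.09.
Maximizing c = f(k) − (n+δ)·k gives f'(k) = n+δ, i.e. 0.29·3.0·k^(0.29−1) = 0.09, so k_gold = (0.29·3.0/0.09)^(1/0.71) ≈ 24.4182.
y_gold = 3.0·24.4182^0.29 ≈ 7.5781.
c_gold = y_gold − (n+δ)·k_gold = 7.5781 − 0.09·24.4182 ≈ 5.3804.

c_gold ≈ 5.380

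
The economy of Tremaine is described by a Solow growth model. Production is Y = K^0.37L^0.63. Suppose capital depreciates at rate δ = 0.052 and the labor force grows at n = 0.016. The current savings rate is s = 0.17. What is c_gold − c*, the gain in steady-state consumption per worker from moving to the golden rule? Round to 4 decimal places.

n + δ = 0.016 + 0.052 = 0.068.
Current steady state (s = 0.17): k* = (0.17/0.068)^(1/0.63) ≈ 4.2820, y* = 4.2820^0.37 ≈ 1.7128, c* = (1−0.17)·1.7128 ≈ 1.4216.
Setting f'(k) = n+δ gives 0.37·k^(0.37−1) = 0.068, hence k_gold = (0.37/0.068)^(1/0.63) ≈ 14.7152.
y_gold = 14.7152^0.37 ≈ 2.7044, c_gold = y_gold − 0.068·k_gold ≈ 1.7038.
Gain: Δc = 1.7038 − 1.4216 ≈ 0.2821.

Δc ≈ 0.2821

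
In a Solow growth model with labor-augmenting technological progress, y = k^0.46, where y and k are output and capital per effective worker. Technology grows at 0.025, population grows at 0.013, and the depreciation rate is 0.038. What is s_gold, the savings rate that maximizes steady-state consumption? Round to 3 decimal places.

Capital per effective worker breaks even when investment replaces (n + g + δ)·k; here n + g + δ = 0.076.
At the golden rule MPK = n+g+δ, and in any Cobb-Douglas steady state s = (n+g+δ)·k/y = MPK·k/y = capital's share 0.46.

s_gold = 0.460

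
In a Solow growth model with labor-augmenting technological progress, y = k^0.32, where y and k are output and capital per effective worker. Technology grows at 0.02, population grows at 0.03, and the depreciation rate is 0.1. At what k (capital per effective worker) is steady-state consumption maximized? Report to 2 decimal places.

k_gold ≈ 3.05

Capital per effective worker breaks even when investment replaces (n + g + δ)·k; here n + g + δ = 0.15.
Setting f'(k) = n+g+δ gives 0.32·k^(0.32−1) = 0.15, hence k_gold = (0.32/0.15)^(1/0.68) ≈ 3.0473.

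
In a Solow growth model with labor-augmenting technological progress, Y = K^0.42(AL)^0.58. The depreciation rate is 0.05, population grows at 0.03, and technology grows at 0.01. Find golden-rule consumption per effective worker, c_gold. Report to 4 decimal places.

Break-even investment rate: n + g + δ = 0.03 + 0.01 + 0.05 = 0.09.
Golden rule sets MPK = n+g+δ: 0.42·k^(0.42−1) = 0.09, so k_gold = (0.42/0.09)^(1/0.58) ≈ 14.2384.
y_gold = 14.2384^0.42 ≈ 3.0511.
c_gold = y_gold − (n+g+δ)·k_gold = 3.0511 − 0.09·14.2384 ≈ 1.7696.

c_gold ≈ 1.7696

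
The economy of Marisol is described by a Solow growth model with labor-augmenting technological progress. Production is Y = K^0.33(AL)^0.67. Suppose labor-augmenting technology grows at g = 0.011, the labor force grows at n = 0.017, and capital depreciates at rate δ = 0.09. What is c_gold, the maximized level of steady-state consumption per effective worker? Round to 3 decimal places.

c_gold ≈ 1.112

Break-even investment rate: n + g + δ = 0.017 + 0.011 + 0.09 = 0.118.
Setting f'(k) = n+g+δ gives 0.33·k^(0.33−1) = 0.118, hence k_gold = (0.33/0.118)^(1/0.67) ≈ 4.6410.
y_gold = 4.6410^0.33 ≈ 1.6595.
c_gold = y_gold − (n+g+δ)·k_gold = 1.6595 − 0.118·4.6410 ≈ 1.1119.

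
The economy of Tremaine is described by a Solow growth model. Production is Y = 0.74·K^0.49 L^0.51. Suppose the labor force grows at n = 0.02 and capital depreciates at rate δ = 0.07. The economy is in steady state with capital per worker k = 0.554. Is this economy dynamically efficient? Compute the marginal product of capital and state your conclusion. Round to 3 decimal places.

The effective depreciation rate is n + δ = 0.02 + 0.07 = 0.09.
MPK = 0.49·0.74·k^(0.49−1) = 0.49·0.74·0.554^(-0.51) ≈ 0.4900.
MPK > 0.09, so the economy is dynamically efficient (under-saving).

dynamically efficient; MPK ≈ 0.490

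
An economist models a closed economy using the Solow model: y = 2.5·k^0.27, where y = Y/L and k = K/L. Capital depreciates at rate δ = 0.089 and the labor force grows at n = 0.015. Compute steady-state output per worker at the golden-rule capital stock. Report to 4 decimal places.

Capital per worker breaks even when investment replaces (n + δ)·k; here n + δ = 0.104.
Setting f'(k) = n+δ gives 0.27·2.5·k^(0.27−1) = 0.104, hence k_gold = (0.27·2.5/0.104)^(1/0.73) ≈ 12.9628.
Output: y_gold = 2.5·k_gold^0.27 = 2.5·12.9628^0.27 ≈ 4.9931.

y_gold ≈ 4.9931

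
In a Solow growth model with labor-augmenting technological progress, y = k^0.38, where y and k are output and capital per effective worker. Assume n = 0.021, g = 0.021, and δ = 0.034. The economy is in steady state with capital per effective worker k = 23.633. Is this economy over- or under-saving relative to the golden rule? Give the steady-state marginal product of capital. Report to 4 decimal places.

The effective depreciation rate is n + g + δ = 0.021 + 0.021 + 0.034 = 0.076.
MPK = 0.38·k^(0.38−1) = 0.38·23.633^(-0.62) ≈ 0.0535.
MPK < 0.076, so the economy is dynamically inefficient (over-saving).

over-saving; MPK ≈ 0.0535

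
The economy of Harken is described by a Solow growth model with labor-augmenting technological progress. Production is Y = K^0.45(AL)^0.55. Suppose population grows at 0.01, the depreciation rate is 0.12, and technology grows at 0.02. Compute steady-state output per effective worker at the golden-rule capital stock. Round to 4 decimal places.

Capital per effective worker breaks even when investment replaces (n + g + δ)·k; here n + g + δ = 0.15.
At the golden rule the marginal product of capital equals n+g+δ: 0.45·k^(0.45−1) = 0.15. Solving, k_gold = (0.45/0.15)^(1/0.55) ≈ 7.3704.
Output: y_gold = k_gold^0.45 = 7.3704^0.45 ≈ 2.4568.

y_gold ≈ 2.4568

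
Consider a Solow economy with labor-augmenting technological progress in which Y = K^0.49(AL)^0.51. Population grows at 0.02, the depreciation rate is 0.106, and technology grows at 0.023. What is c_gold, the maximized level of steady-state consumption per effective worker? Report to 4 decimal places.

The effective depreciation rate is n + g + δ = 0.02 + 0.023 + 0.106 = 0.149.
Golden rule sets MPK = n+g+δ: 0.49·k^(0.49−1) = 0.149, so k_gold = (0.49/0.149)^(1/0.51) ≈ 10.3215.
y_gold = 10.3215^0.49 ≈ 3.1386.
c_gold = y_gold − (n+g+δ)·k_gold = 3.1386 − 0.149·10.3215 ≈ 1.6007.

c_gold ≈ 1.6007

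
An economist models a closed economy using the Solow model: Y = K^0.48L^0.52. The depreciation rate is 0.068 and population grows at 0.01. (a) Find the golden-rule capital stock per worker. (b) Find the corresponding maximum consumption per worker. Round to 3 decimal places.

n + δ = 0.01 + 0.068 = 0.078.
Setting f'(k) = n+δ gives 0.48·k^(0.48−1) = 0.078, hence k_gold = (0.48/0.078)^(1/0.52) ≈ 32.9298.
y_gold = 32.9298^0.48 ≈ 5.3511; c_gold = y_gold − 0.078·k_gold ≈ 2.7826.

(a) k_gold ≈ 32.930; (b) c_gold ≈ 2.783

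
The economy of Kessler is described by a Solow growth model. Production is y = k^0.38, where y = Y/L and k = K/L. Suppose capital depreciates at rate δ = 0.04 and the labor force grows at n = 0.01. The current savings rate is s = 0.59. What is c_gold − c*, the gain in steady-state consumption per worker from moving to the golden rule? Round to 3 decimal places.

Δc ≈ 0.288

Capital per worker breaks even when investment replaces (n + δ)·k; here n + δ = 0.05.
Current steady state (s = 0.59): k* = (0.59/0.05)^(1/0.62) ≈ 53.5602, y* = 53.5602^0.38 ≈ 4.5390, c* = (1−0.59)·4.5390 ≈ 1.8610.
Golden rule sets MPK = n+δ: 0.38·k^(0.38−1) = 0.05, so k_gold = (0.38/0.05)^(1/0.62) ≈ 26.3431.
y_gold = 26.3431^0.38 ≈ 3.4662, c_gold = y_gold − 0.05·k_gold ≈ 2.1490.
Gain: Δc = 2.1490 − 1.8610 ≈ 0.2881.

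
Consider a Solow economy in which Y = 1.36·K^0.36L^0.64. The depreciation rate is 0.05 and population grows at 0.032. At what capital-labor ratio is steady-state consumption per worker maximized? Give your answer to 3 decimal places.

Capital per worker breaks even when investment replaces (n + δ)·k; here n + δ = 0.082.
At the golden rule the marginal product of capital equals n+δ: 0.36·1.36·k^(0.36−1) = 0.082. Solving, k_gold = (0.36·1.36/0.082)^(1/0.64) ≈ 16.3133.

k_gold ≈ 16.313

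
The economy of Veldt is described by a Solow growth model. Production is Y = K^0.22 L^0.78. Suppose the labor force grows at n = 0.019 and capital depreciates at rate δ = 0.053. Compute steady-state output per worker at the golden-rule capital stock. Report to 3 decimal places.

y_gold ≈ 1.370

Capital per worker breaks even when investment replaces (n + δ)·k; here n + δ = 0.072.
Setting f'(k) = n+δ gives 0.22·k^(0.22−1) = 0.072, hence k_gold = (0.22/0.072)^(1/0.78) ≈ 4.1871.
Output: y_gold = k_gold^0.22 = 4.1871^0.22 ≈ 1.3703.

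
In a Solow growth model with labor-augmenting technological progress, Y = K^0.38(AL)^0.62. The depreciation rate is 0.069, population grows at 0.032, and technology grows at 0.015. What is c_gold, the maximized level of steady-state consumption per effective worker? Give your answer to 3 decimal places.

c_gold ≈ 1.283

Break-even investment rate: n + g + δ = 0.032 + 0.015 + 0.069 = 0.116.
At the golden rule the marginal product of capital equals n+g+δ: 0.38·k^(0.38−1) = 0.116. Solving, k_gold = (0.38/0.116)^(1/0.62) ≈ 6.7791.
y_gold = 6.7791^0.38 ≈ 2.0694.
c_gold = y_gold − (n+g+δ)·k_gold = 2.0694 − 0.116·6.7791 ≈ 1.2830.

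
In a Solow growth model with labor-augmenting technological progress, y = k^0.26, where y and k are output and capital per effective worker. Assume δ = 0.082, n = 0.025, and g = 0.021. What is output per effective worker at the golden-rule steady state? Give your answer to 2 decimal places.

y_gold ≈ 1.28

The effective depreciation rate is n + g + δ = 0.025 + 0.021 + 0.082 = 0.128.
Setting f'(k) = n+g+δ gives 0.26·k^(0.26−1) = 0.128, hence k_gold = (0.26/0.128)^(1/0.74) ≈ 2.6055.
Output: y_gold = k_gold^0.26 = 2.6055^0.26 ≈ 1.2827.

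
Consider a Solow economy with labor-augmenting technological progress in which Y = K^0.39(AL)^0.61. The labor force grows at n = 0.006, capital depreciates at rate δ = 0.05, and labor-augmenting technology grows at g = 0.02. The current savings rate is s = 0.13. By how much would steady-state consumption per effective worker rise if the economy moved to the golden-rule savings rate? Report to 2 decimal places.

Δc ≈ 0.51

Capital per effective worker breaks even when investment replaces (n + g + δ)·k; here n + g + δ = 0.076.
Current steady state (s = 0.13): k* = (0.13/0.076)^(1/0.61) ≈ 2.4109, y* = 2.4109^0.39 ≈ 1.4095, c* = (1−0.13)·1.4095 ≈ 1.2262.
At the golden rule the marginal product of capital equals n+g+δ: 0.39·k^(0.39−1) = 0.076. Solving, k_gold = (0.39/0.076)^(1/0.61) ≈ 14.5998.
y_gold = 14.5998^0.39 ≈ 2.8451, c_gold = y_gold − 0.076·k_gold ≈ 1.7355.
Gain: Δc = 1.7355 − 1.2262 ≈ 0.5093.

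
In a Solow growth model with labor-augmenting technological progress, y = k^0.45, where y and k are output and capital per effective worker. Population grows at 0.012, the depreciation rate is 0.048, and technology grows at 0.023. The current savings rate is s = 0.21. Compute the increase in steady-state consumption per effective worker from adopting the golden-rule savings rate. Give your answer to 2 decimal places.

Δc ≈ 0.50

Break-even investment rate: n + g + δ = 0.012 + 0.023 + 0.048 = 0.083.
Current steady state (s = 0.21): k* = (0.21/0.083)^(1/0.55) ≈ 5.4073, y* = 5.4073^0.45 ≈ 2.1372, c* = (1−0.21)·2.1372 ≈ 1.6884.
Golden rule sets MPK = n+g+δ: 0.45·k^(0.45−1) = 0.083, so k_gold = (0.45/0.083)^(1/0.55) ≈ 21.6167.
y_gold = 21.6167^0.45 ≈ 3.9871, c_gold = y_gold − 0.083·k_gold ≈ 2.1929.
Gain: Δc = 2.1929 − 1.6884 ≈ 0.5045.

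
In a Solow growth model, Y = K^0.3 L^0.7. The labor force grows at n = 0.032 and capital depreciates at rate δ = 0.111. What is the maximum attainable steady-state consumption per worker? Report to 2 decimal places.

c_gold ≈ 0.96

Capital per worker breaks even when investment replaces (n + δ)·k; here n + δ = 0.143.
Setting f'(k) = n+δ gives 0.3·k^(0.3−1) = 0.143, hence k_gold = (0.3/0.143)^(1/0.7) ≈ 2.8820.
y_gold = 2.8820^0.3 ≈ 1.3738.
c_gold = y_gold − (n+δ)·k_gold = 1.3738 − 0.143·2.8820 ≈ 0.9616.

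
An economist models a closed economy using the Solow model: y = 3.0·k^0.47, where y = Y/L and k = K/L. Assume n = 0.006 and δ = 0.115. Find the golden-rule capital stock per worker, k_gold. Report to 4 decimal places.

k_gold ≈ 102.8346

Capital per worker breaks even when investment replaces (n + δ)·k; here n + δ = 0.121.
Maximizing c = f(k) − (n+δ)·k gives f'(k) = n+δ, i.e. 0.47·3.0·k^(0.47−1) = 0.121, so k_gold = (0.47·3.0/0.121)^(1/0.53) ≈ 102.8346.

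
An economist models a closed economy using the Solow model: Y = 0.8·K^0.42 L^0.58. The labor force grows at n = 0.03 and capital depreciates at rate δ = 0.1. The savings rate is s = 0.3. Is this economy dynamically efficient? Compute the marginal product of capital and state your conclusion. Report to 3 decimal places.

The effective depreciation rate is n + δ = 0.03 + 0.1 = 0.13.
Steady-state k*: s·A·k^0.42 = 0.13·k gives k* = (0.3·0.8/0.13)^(1/0.58) ≈ 2.8779.
MPK = 0.42·0.8·2.8779^(-0.58) ≈ 0.1820.
MPK > n+δ = 0.13, so the economy is dynamically efficient (under-saving).

dynamically efficient; MPK ≈ 0.182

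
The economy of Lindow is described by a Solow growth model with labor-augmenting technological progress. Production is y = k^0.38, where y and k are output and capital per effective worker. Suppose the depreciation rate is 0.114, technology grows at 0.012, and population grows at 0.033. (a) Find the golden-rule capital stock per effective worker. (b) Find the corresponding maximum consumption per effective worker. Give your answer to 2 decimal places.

The effective depreciation rate is n + g + δ = 0.033 + 0.012 + 0.114 = 0.159.
Maximizing c = f(k) − (n+g+δ)·k gives f'(k) = n+g+δ, i.e. 0.38·k^(0.38−1) = 0.159, so k_gold = (0.38/0.159)^(1/0.62) ≈ 4.0766.
y_gold = 4.0766^0.38 ≈ 1.7057; c_gold = y_gold − 0.159·k_gold ≈ 1.0576.

(a) k_gold ≈ 4.08; (b) c_gold ≈ 1.06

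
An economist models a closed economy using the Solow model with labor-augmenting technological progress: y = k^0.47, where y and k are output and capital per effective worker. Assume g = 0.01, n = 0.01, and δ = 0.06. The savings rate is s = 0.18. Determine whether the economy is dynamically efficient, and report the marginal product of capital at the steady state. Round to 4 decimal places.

The effective depreciation rate is n + g + δ = 0.01 + 0.01 + 0.06 = 0.08.
Steady-state k*: s·k^0.47 = 0.08·k gives k* = (0.18/0.08)^(1/0.53) ≈ 4.6184.
MPK = 0.47·4.6184^(-0.53) ≈ 0.2089.
MPK > n+g+δ = 0.08, so the economy is dynamically efficient (under-saving).

dynamically efficient; MPK ≈ 0.2089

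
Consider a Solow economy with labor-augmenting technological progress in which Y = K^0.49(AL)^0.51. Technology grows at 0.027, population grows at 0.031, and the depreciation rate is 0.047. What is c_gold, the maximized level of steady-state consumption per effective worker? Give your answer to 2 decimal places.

Break-even investment rate: n + g + δ = 0.031 + 0.027 + 0.047 = 0.105.
Golden rule sets MPK = n+g+δ: 0.49·k^(0.49−1) = 0.105, so k_gold = (0.49/0.105)^(1/0.51) ≈ 20.5011.
y_gold = 20.5011^0.49 ≈ 4.3931.
c_gold = y_gold − (n+g+δ)·k_gold = 4.3931 − 0.105·20.5011 ≈ 2.2405.

c_gold ≈ 2.24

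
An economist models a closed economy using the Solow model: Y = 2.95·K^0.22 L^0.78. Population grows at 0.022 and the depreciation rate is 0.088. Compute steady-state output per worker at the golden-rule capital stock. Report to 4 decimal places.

n + δ = 0.022 + 0.088 = 0.11.
Golden rule sets MPK = n+δ: 0.22·2.95·k^(0.22−1) = 0.11, so k_gold = (0.22·2.95/0.11)^(1/0.78) ≈ 9.7336.
Output: y_gold = 2.95·k_gold^0.22 = 2.95·9.7336^0.22 ≈ 4.8668.

y_gold ≈ 4.8668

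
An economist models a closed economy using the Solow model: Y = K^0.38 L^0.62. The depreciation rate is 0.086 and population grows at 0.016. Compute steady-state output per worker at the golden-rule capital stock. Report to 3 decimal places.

Break-even investment rate: n + δ = 0.016 + 0.086 = 0.102.
Golden rule sets MPK = n+δ: 0.38·k^(0.38−1) = 0.102, so k_gold = (0.38/0.102)^(1/0.62) ≈ 8.3419.
Output: y_gold = k_gold^0.38 = 8.3419^0.38 ≈ 2.2391.

y_gold ≈ 2.239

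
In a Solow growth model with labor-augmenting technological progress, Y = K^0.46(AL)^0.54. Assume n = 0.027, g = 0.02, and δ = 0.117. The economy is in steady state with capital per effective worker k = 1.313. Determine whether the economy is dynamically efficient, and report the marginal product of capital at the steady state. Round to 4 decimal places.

dynamically efficient; MPK ≈ 0.3971

The effective depreciation rate is n + g + δ = 0.027 + 0.02 + 0.117 = 0.164.
MPK = 0.46·k^(0.46−1) = 0.46·1.313^(-0.54) ≈ 0.3971.
MPK > 0.164, so the economy is dynamically efficient (under-saving).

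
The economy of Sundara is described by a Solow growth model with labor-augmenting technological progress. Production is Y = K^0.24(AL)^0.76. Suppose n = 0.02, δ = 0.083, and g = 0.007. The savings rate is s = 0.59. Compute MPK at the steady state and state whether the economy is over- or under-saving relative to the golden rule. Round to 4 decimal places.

n + g + δ = 0.02 + 0.007 + 0.083 = 0.11.
Steady-state k*: s·k^0.24 = 0.11·k gives k* = (0.59/0.11)^(1/0.76) ≈ 9.1162.
MPK = 0.24·9.1162^(-0.76) ≈ 0.0447.
MPK < n+g+δ = 0.11, so the economy is dynamically inefficient (over-saving).

over-saving; MPK ≈ 0.0447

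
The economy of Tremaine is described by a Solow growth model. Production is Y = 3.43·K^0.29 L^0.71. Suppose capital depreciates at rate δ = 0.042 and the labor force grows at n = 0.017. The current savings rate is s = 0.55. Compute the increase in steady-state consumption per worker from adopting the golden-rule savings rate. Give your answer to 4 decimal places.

Δc ≈ 1.3653

The effective depreciation rate is n + δ = 0.017 + 0.042 = 0.059.
Current steady state (s = 0.55): k* = (0.55·3.43/0.059)^(1/0.71) ≈ 131.6568, y* = 3.43·131.6568^0.29 ≈ 14.1232, c* = (1−0.55)·14.1232 ≈ 6.3554.
Golden rule sets MPK = n+δ: 0.29·3.43·k^(0.29−1) = 0.059, so k_gold = (0.29·3.43/0.059)^(1/0.71) ≈ 53.4495.
y_gold = 3.43·53.4495^0.29 ≈ 10.8742, c_gold = y_gold − 0.059·k_gold ≈ 7.7207.
Gain: Δc = 7.7207 − 6.3554 ≈ 1.3653.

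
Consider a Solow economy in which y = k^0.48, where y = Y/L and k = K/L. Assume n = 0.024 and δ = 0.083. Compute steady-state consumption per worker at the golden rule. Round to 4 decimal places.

c_gold ≈ 2.0783

n + δ = 0.024 + 0.083 = 0.107.
At the golden rule the marginal product of capital equals n+δ: 0.48·k^(0.48−1) = 0.107. Solving, k_gold = (0.48/0.107)^(1/0.52) ≈ 17.9297.
y_gold = 17.9297^0.48 ≈ 3.9968.
c_gold = y_gold − (n+δ)·k_gold = 3.9968 − 0.107·17.9297 ≈ 2.0783.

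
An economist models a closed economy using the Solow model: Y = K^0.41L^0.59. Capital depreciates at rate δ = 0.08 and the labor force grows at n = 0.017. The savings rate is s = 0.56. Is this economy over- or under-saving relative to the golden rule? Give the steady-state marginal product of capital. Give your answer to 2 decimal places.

over-saving; MPK ≈ 0.07

Break-even investment rate: n + δ = 0.017 + 0.08 = 0.097.
Steady-state k*: s·k^0.41 = 0.097·k gives k* = (0.56/0.097)^(1/0.59) ≈ 19.5225.
MPK = 0.41·19.5225^(-0.59) ≈ 0.0710.
MPK < n+δ = 0.097, so the economy is dynamically inefficient (over-saving).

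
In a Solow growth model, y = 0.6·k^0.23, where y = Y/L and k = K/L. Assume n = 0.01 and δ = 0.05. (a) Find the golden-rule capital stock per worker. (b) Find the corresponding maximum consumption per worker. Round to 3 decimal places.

Break-even investment rate: n + δ = 0.01 + 0.05 = 0.06.
Golden rule sets MPK = n+δ: 0.23·0.6·k^(0.23−1) = 0.06, so k_gold = (0.23·0.6/0.06)^(1/0.77) ≈ 2.9497.
y_gold = 0.6·2.9497^0.23 ≈ 0.7695; c_gold = y_gold − 0.06·k_gold ≈ 0.5925.

(a) k_gold ≈ 2.950; (b) c_gold ≈ 0.593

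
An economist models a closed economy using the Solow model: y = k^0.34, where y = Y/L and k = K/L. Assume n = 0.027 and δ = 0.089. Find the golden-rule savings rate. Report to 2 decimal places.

Capital per worker breaks even when investment replaces (n + δ)·k; here n + δ = 0.116.
At the golden rule MPK = n+δ, and in any Cobb-Douglas steady state s = (n+δ)·k/y = MPK·k/y = capital's share 0.34.

s_gold = 0.34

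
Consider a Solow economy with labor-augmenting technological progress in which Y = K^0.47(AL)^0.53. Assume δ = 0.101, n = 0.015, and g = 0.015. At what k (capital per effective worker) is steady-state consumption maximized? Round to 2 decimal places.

n + g + δ = 0.015 + 0.015 + 0.101 = 0.131.
Setting f'(k) = n+g+δ gives 0.47·k^(0.47−1) = 0.131, hence k_gold = (0.47/0.131)^(1/0.53) ≈ 11.1389.

k_gold ≈ 11.14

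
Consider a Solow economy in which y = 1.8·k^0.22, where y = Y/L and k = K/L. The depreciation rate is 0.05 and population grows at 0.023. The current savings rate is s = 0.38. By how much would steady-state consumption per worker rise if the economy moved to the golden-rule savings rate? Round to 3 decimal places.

Δc ≈ 0.164

The effective depreciation rate is n + δ = 0.023 + 0.05 = 0.073.
Current steady state (s = 0.38): k* = (0.38·1.8/0.073)^(1/0.78) ≈ 17.6121, y* = 1.8·17.6121^0.22 ≈ 3.3834, c* = (1−0.38)·3.3834 ≈ 2.0977.
Maximizing c = f(k) − (n+δ)·k gives f'(k) = n+δ, i.e. 0.22·1.8·k^(0.22−1) = 0.073, so k_gold = (0.22·1.8/0.073)^(1/0.78) ≈ 8.7398.
y_gold = 1.8·8.7398^0.22 ≈ 2.9000, c_gold = y_gold − 0.073·k_gold ≈ 2.2620.
Gain: Δc = 2.2620 − 2.0977 ≈ 0.1643.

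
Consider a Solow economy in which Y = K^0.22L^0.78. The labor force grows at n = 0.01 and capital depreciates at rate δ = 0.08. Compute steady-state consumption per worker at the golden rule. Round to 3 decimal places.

The effective depreciation rate is n + δ = 0.01 + 0.08 = 0.09.
Golden rule sets MPK = n+δ: 0.22·k^(0.22−1) = 0.09, so k_gold = (0.22/0.09)^(1/0.78) ≈ 3.1453.
y_gold = 3.1453^0.22 ≈ 1.2867.
c_gold = y_gold − (n+δ)·k_gold = 1.2867 − 0.09·3.1453 ≈ 1.0036.

c_gold ≈ 1.004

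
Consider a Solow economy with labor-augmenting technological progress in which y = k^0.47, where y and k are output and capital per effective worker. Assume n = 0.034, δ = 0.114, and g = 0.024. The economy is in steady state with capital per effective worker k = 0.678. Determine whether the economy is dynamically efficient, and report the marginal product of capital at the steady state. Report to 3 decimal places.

dynamically efficient; MPK ≈ 0.577

Break-even investment rate: n + g + δ = 0.034 + 0.024 + 0.114 = 0.172.
MPK = 0.47·k^(0.47−1) = 0.47·0.678^(-0.53) ≈ 0.5775.
MPK > 0.172, so the economy is dynamically efficient (under-saving).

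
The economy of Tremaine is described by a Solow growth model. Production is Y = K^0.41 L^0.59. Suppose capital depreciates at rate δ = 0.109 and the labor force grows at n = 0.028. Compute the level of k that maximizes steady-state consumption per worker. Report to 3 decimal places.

The effective depreciation rate is n + δ = 0.028 + 0.109 = 0.137.
Maximizing c = f(k) − (n+δ)·k gives f'(k) = n+δ, i.e. 0.41·k^(0.41−1) = 0.137, so k_gold = (0.41/0.137)^(1/0.59) ≈ 6.4104.

k_gold ≈ 6.410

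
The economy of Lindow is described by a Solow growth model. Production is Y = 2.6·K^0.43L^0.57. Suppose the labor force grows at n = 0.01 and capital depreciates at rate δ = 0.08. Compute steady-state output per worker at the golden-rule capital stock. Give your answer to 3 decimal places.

y_gold ≈ 17.395

Break-even investment rate: n + δ = 0.01 + 0.08 = 0.09.
Maximizing c = f(k) − (n+δ)·k gives f'(k) = n+δ, i.e. 0.43·2.6·k^(0.43−1) = 0.09, so k_gold = (0.43·2.6/0.09)^(1/0.57) ≈ 83.1090.
Output: y_gold = 2.6·k_gold^0.43 = 2.6·83.1090^0.43 ≈ 17.3949.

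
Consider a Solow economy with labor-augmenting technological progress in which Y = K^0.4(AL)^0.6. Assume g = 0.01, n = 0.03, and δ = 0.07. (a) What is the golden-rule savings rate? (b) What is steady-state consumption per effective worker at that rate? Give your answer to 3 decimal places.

(a) s_gold = 0.400; (b) c_gold ≈ 1.419

Capital per effective worker breaks even when investment replaces (n + g + δ)·k; here n + g + δ = 0.11.
For Cobb-Douglas, s_gold equals capital's share: s_gold = 0.4.
At the golden rule the marginal product of capital equals n+g+δ: 0.4·k^(0.4−1) = 0.11. Solving, k_gold = (0.4/0.11)^(1/0.6) ≈ 8.5990.
y_gold = 8.5990^0.4 ≈ 2.3647; c_gold = (1−0.4)·y_gold ≈ 1.4188.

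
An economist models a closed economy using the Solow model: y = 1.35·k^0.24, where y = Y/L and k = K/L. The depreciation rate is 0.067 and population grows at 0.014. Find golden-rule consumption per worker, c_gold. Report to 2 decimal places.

Capital per worker breaks even when investment replaces (n + δ)·k; here n + δ = 0.081.
Setting f'(k) = n+δ gives 0.24·1.35·k^(0.24−1) = 0.081, hence k_gold = (0.24·1.35/0.081)^(1/0.76) ≈ 6.1970.
y_gold = 1.35·6.1970^0.24 ≈ 2.0915.
c_gold = y_gold − (n+δ)·k_gold = 2.0915 − 0.081·6.1970 ≈ 1.5895.

c_gold ≈ 1.59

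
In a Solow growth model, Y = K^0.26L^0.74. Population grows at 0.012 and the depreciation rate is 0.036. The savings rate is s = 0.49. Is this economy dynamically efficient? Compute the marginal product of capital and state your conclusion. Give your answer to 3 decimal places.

Break-even investment rate: n + δ = 0.012 + 0.036 = 0.048.
Steady-state k*: s·k^0.26 = 0.048·k gives k* = (0.49/0.048)^(1/0.74) ≈ 23.0915.
MPK = 0.26·23.0915^(-0.74) ≈ 0.0255.
MPK < n+δ = 0.048, so the economy is dynamically inefficient (over-saving).

dynamically inefficient; MPK ≈ 0.025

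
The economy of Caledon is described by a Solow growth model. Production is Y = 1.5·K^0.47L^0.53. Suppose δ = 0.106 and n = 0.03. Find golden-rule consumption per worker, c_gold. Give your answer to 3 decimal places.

The effective depreciation rate is n + δ = 0.03 + 0.106 = 0.136.
Setting f'(k) = n+δ gives 0.47·1.5·k^(0.47−1) = 0.136, hence k_gold = (0.47·1.5/0.136)^(1/0.53) ≈ 22.3047.
y_gold = 1.5·22.3047^0.47 ≈ 6.4541.
c_gold = y_gold − (n+δ)·k_gold = 6.4541 − 0.136·22.3047 ≈ 3.4207.

c_gold ≈ 3.421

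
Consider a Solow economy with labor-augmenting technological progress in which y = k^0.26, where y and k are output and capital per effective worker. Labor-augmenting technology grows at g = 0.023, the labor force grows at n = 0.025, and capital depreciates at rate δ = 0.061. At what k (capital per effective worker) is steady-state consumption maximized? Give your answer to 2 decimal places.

The effective depreciation rate is n + g + δ = 0.025 + 0.023 + 0.061 = 0.109.
Golden rule sets MPK = n+g+δ: 0.26·k^(0.26−1) = 0.109, so k_gold = (0.26/0.109)^(1/0.74) ≈ 3.2374.

k_gold ≈ 3.24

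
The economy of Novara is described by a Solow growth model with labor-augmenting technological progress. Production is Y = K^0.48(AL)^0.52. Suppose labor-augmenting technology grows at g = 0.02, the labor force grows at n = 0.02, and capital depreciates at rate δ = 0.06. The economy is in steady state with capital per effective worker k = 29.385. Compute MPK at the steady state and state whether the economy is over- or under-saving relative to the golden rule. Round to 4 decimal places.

Break-even investment rate: n + g + δ = 0.02 + 0.02 + 0.06 = 0.1.
MPK = 0.48·k^(0.48−1) = 0.48·29.385^(-0.52) ≈ 0.0828.
MPK < 0.1, so the economy is dynamically inefficient (over-saving).

over-saving; MPK ≈ 0.0828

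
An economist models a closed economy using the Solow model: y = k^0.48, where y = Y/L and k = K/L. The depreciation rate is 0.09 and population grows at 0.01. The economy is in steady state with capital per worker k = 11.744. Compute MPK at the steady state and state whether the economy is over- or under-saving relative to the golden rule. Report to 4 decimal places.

under-saving; MPK ≈ 0.1333

n + δ = 0.01 + 0.09 = 0.1.
MPK = 0.48·k^(0.48−1) = 0.48·11.744^(-0.52) ≈ 0.1333.
MPK > 0.1, so the economy is dynamically efficient (under-saving).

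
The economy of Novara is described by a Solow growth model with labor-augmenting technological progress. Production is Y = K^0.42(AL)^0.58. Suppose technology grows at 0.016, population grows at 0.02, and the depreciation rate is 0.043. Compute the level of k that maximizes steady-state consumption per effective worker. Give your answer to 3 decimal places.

The effective depreciation rate is n + g + δ = 0.02 + 0.016 + 0.043 = 0.079.
Setting f'(k) = n+g+δ gives 0.42·k^(0.42−1) = 0.079, hence k_gold = (0.42/0.079)^(1/0.58) ≈ 17.8268.

k_gold ≈ 17.827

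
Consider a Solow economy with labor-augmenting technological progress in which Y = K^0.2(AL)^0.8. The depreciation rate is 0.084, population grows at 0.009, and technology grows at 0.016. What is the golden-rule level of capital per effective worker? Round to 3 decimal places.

Capital per effective worker breaks even when investment replaces (n + g + δ)·k; here n + g + δ = 0.109.
Setting f'(k) = n+g+δ gives 0.2·k^(0.2−1) = 0.109, hence k_gold = (0.2/0.109)^(1/0.8) ≈ 2.1355.

k_gold ≈ 2.136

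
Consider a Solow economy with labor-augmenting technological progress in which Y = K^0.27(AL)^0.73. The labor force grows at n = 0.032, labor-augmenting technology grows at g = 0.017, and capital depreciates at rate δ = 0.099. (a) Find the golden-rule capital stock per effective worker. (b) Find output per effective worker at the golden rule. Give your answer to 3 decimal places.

(a) k_gold ≈ 2.279; (b) y_gold ≈ 1.249

The effective depreciation rate is n + g + δ = 0.032 + 0.017 + 0.099 = 0.148.
Setting f'(k) = n+g+δ gives 0.27·k^(0.27−1) = 0.148, hence k_gold = (0.27/0.148)^(1/0.73) ≈ 2.2786.
y_gold = 2.2786^0.27 ≈ 1.2490.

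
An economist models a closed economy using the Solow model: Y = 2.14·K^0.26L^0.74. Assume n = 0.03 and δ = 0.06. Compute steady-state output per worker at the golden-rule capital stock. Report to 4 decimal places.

y_gold ≈ 4.0587

Capital per worker breaks even when investment replaces (n + δ)·k; here n + δ = 0.09.
At the golden rule the marginal product of capital equals n+δ: 0.26·2.14·k^(0.26−1) = 0.09. Solving, k_gold = (0.26·2.14/0.09)^(1/0.74) ≈ 11.7250.
Output: y_gold = 2.14·k_gold^0.26 = 2.14·11.7250^0.26 ≈ 4.0587.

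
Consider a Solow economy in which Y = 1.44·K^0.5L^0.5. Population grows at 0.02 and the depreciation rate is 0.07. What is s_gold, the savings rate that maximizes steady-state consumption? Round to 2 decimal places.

The effective depreciation rate is n + δ = 0.02 + 0.07 = 0.09.
At the golden rule MPK = n+δ, and in any Cobb-Douglas steady state s = (n+δ)·k/y = MPK·k/y = capital's share 0.5.

s_gold = 0.50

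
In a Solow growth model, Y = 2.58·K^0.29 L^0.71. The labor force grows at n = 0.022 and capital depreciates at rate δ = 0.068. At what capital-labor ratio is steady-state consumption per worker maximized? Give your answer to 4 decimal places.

Break-even investment rate: n + δ = 0.022 + 0.068 = 0.09.
Maximizing c = f(k) − (n+δ)·k gives f'(k) = n+δ, i.e. 0.29·2.58·k^(0.29−1) = 0.09, so k_gold = (0.29·2.58/0.09)^(1/0.71) ≈ 19.7450.

k_gold ≈ 19.7450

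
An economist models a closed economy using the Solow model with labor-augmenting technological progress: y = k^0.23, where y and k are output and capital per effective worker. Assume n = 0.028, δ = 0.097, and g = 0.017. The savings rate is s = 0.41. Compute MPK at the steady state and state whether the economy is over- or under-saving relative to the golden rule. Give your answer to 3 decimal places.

Capital per effective worker breaks even when investment replaces (n + g + δ)·k; here n + g + δ = 0.142.
Steady-state k*: s·k^0.23 = 0.142·k gives k* = (0.41/0.142)^(1/0.77) ≈ 3.9632.
MPK = 0.23·3.9632^(-0.77) ≈ 0.0797.
MPK < n+g+δ = 0.142, so the economy is dynamically inefficient (over-saving).

over-saving; MPK ≈ 0.080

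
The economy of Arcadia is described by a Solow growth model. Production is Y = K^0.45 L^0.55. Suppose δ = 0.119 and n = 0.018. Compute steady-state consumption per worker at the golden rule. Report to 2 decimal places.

Break-even investment rate: n + δ = 0.018 + 0.119 = 0.137.
At the golden rule the marginal product of capital equals n+δ: 0.45·k^(0.45−1) = 0.137. Solving, k_gold = (0.45/0.137)^(1/0.55) ≈ 8.6911.
y_gold = 8.6911^0.45 ≈ 2.6460.
c_gold = y_gold − (n+δ)·k_gold = 2.6460 − 0.137·8.6911 ≈ 1.4553.

c_gold ≈ 1.46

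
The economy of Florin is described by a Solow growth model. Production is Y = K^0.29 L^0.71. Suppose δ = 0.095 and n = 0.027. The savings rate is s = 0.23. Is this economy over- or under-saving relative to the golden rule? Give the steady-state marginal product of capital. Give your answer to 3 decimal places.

under-saving; MPK ≈ 0.154

Break-even investment rate: n + δ = 0.027 + 0.095 = 0.122.
Steady-state k*: s·k^0.29 = 0.122·k gives k* = (0.23/0.122)^(1/0.71) ≈ 2.4425.
MPK = 0.29·2.4425^(-0.71) ≈ 0.1538.
MPK > n+δ = 0.122, so the economy is dynamically efficient (under-saving).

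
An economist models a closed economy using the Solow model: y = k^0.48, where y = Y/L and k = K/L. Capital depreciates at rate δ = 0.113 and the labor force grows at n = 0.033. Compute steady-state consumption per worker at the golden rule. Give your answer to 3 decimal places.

c_gold ≈ 1.560

n + δ = 0.033 + 0.113 = 0.146.
Golden rule sets MPK = n+δ: 0.48·k^(0.48−1) = 0.146, so k_gold = (0.48/0.146)^(1/0.52) ≈ 9.8632.
y_gold = 9.8632^0.48 ≈ 3.0000.
c_gold = y_gold − (n+δ)·k_gold = 3.0000 − 0.146·9.8632 ≈ 1.5600.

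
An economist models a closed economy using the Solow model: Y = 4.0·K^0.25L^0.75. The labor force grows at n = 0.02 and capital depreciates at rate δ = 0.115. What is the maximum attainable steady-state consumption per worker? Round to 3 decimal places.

c_gold ≈ 5.848

Break-even investment rate: n + δ = 0.02 + 0.115 = 0.135.
Setting f'(k) = n+δ gives 0.25·4.0·k^(0.25−1) = 0.135, hence k_gold = (0.25·4.0/0.135)^(1/0.75) ≈ 14.4396.
y_gold = 4.0·14.4396^0.25 ≈ 7.7974.
c_gold = y_gold − (n+δ)·k_gold = 7.7974 − 0.135·14.4396 ≈ 5.8480.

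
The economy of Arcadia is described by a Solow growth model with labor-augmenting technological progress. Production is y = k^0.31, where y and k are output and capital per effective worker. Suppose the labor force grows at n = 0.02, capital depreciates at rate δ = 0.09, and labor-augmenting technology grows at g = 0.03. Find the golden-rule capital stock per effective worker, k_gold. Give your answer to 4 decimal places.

k_gold ≈ 3.1647

The effective depreciation rate is n + g + δ = 0.02 + 0.03 + 0.09 = 0.14.
At the golden rule the marginal product of capital equals n+g+δ: 0.31·k^(0.31−1) = 0.14. Solving, k_gold = (0.31/0.14)^(1/0.69) ≈ 3.1647.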